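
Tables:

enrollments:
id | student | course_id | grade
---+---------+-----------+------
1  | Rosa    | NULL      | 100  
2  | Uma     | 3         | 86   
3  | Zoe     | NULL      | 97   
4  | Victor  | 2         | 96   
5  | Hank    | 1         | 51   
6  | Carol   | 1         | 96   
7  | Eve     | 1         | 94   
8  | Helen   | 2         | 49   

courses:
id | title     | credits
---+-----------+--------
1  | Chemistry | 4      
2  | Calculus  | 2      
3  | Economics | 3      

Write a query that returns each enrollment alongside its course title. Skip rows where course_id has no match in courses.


INNER JOIN keeps only enrollments rows whose course_id matches an id in courses. Walk through each enrollment:
  - enrollment 1 (Rosa): course_id=NULL, no match -> dropped
  - enrollment 2 (Uma): course_id=3 -> matches Economics
  - enrollment 3 (Zoe): course_id=NULL, no match -> dropped
  - enrollment 4 (Victor): course_id=2 -> matches Calculus
  - enrollment 5 (Hank): course_id=1 -> matches Chemistry
  - enrollment 6 (Carol): course_id=1 -> matches Chemistry
  - enrollment 7 (Eve): course_id=1 -> matches Chemistry
  - enrollment 8 (Helen): course_id=2 -> matches Calculus
So 2 of 8 rows are dropped.

SQL:
SELECT a.student, b.title AS course
FROM enrollments a
INNER JOIN courses b ON a.course_id = b.id

Result:
student | course   
--------+----------
Uma     | Economics
Victor  | Calculus 
Hank    | Chemistry
Carol   | Chemistry
Eve     | Chemistry
Helen   | Calculus 


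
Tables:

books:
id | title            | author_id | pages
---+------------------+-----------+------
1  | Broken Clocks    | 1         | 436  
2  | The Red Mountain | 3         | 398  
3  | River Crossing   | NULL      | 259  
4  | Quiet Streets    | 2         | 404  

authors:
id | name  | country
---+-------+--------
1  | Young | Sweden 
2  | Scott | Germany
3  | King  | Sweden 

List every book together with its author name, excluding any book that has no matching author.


INNER JOIN keeps only books rows whose author_id matches an id in authors. Walk through each book:
  - book 1 (Broken Clocks): author_id=1 -> matches Young
  - book 2 (The Red Mountain): author_id=3 -> matches King
  - book 3 (River Crossing): author_id=NULL, no match -> dropped
  - book 4 (Quiet Streets): author_id=2 -> matches Scott
So 1 of 4 rows is dropped.

SQL:
SELECT a.title, b.name AS author
FROM books a
INNER JOIN authors b ON a.author_id = b.id

Result:
title            | author
-----------------+-------
Broken Clocks    | Young 
The Red Mountain | King  
Quiet Streets    | Scott 


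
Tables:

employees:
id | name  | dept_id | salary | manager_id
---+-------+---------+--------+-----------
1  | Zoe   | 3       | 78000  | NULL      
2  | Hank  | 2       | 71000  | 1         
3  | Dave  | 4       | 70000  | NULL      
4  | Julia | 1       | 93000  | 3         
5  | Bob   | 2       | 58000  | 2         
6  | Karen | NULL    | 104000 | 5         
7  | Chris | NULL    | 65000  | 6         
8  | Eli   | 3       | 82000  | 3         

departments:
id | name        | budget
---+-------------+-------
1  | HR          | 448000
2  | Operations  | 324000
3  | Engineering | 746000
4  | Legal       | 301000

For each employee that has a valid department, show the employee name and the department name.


INNER JOIN keeps only employees rows whose dept_id matches an id in departments. Walk through each employee:
  - employee 1 (Zoe): dept_id=3 -> matches Engineering
  - employee 2 (Hank): dept_id=2 -> matches Operations
  - employee 3 (Dave): dept_id=4 -> matches Legal
  - employee 4 (Julia): dept_id=1 -> matches HR
  - employee 5 (Bob): dept_id=2 -> matches Operations
  - employee 6 (Karen): dept_id=NULL, no match -> dropped
  - employee 7 (Chris): dept_id=NULL, no match -> dropped
  - employee 8 (Eli): dept_id=3 -> matches Engineering
So 2 of 8 rows are dropped.

SQL:
SELECT a.name, b.name AS department
FROM employees a
INNER JOIN departments b ON a.dept_id = b.id

Result:
name  | department 
------+------------
Zoe   | Engineering
Hank  | Operations 
Dave  | Legal      
Julia | HR         
Bob   | Operations 
Eli   | Engineering


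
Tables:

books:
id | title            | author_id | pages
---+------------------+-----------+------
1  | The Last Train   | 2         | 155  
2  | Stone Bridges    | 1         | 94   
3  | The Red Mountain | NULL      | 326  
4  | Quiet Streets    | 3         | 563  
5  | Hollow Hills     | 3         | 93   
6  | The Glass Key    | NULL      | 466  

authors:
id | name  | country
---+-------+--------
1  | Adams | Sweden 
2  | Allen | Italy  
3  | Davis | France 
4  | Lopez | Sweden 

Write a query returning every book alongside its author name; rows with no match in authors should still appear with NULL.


LEFT JOIN keeps every row from books (the left table); where author_id has no match in authors, the author columns become NULL. Walk through each book:
  - book 1 (The Last Train): author_id=2 -> matches Allen
  - book 2 (Stone Bridges): author_id=1 -> matches Adams
  - book 3 (The Red Mountain): author_id=NULL, no match -> kept with NULL
  - book 4 (Quiet Streets): author_id=3 -> matches Davis
  - book 5 (Hollow Hills): author_id=3 -> matches Davis
  - book 6 (The Glass Key): author_id=NULL, no match -> kept with NULL
All 6 rows appear; 2 have NULL author.

SQL:
SELECT a.title, b.name AS author
FROM books a
LEFT JOIN authors b ON a.author_id = b.id

Result:
title            | author
-----------------+-------
The Last Train   | Allen 
Stone Bridges    | Adams 
The Red Mountain | NULL  
Quiet Streets    | Davis 
Hollow Hills     | Davis 
The Glass Key    | NULL  


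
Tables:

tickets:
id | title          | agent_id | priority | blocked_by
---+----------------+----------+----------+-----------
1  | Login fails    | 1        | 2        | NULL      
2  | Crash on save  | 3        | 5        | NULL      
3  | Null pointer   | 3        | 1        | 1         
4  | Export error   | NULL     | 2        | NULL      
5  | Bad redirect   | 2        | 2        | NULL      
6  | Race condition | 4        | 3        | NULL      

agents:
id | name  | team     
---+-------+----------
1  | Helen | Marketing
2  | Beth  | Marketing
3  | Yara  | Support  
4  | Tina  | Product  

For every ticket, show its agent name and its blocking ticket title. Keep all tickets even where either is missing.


Two LEFT JOINs from the same base table tickets: one to agents via agent_id, one to tickets itself via blocked_by. Both are LEFT so every ticket is preserved.
Match against agents:
  - ticket 1 (Login fails): agent_id=1 -> matches Helen
  - ticket 2 (Crash on save): agent_id=3 -> matches Yara
  - ticket 3 (Null pointer): agent_id=3 -> matches Yara
  - ticket 4 (Export error): agent_id=NULL, no match -> kept with NULL
  - ticket 5 (Bad redirect): agent_id=2 -> matches Beth
  - ticket 6 (Race condition): agent_id=4 -> matches Tina
Match against tickets (self):
  - ticket 1 (Login fails): blocked_by=NULL -> NULL
  - ticket 2 (Crash on save): blocked_by=NULL -> NULL
  - ticket 3 (Null pointer): blocked_by=1 -> Login fails
  - ticket 4 (Export error): blocked_by=NULL -> NULL
  - ticket 5 (Bad redirect): blocked_by=NULL -> NULL
  - ticket 6 (Race condition): blocked_by=NULL -> NULL

SQL:
SELECT a.title, b.name AS agent, c.title AS blocked_by
FROM tickets a
LEFT JOIN agents b ON a.agent_id = b.id
LEFT JOIN tickets c ON a.blocked_by = c.id

Result:
title          | agent | blocked_by 
---------------+-------+------------
Login fails    | Helen | NULL       
Crash on save  | Yara  | NULL       
Null pointer   | Yara  | Login fails
Export error   | NULL  | NULL       
Bad redirect   | Beth  | NULL       
Race condition | Tina  | NULL       


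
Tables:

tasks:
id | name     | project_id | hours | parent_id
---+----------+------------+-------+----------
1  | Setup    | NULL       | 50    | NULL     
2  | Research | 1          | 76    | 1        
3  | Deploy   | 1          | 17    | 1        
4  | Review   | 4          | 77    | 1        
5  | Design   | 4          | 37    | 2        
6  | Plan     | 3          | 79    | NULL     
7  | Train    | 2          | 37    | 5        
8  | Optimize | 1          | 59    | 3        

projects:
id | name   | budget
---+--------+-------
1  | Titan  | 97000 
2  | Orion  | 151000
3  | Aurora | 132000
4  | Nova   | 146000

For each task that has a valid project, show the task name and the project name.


INNER JOIN keeps only tasks rows whose project_id matches an id in projects. Walk through each task:
  - task 1 (Setup): project_id=NULL, no match -> dropped
  - task 2 (Research): project_id=1 -> matches Titan
  - task 3 (Deploy): project_id=1 -> matches Titan
  - task 4 (Review): project_id=4 -> matches Nova
  - task 5 (Design): project_id=4 -> matches Nova
  - task 6 (Plan): project_id=3 -> matches Aurora
  - task 7 (Train): project_id=2 -> matches Orion
  - task 8 (Optimize): project_id=1 -> matches Titan
So 1 of 8 rows is dropped.

SQL:
SELECT a.name, b.name AS project
FROM tasks a
INNER JOIN projects b ON a.project_id = b.id

Result:
name     | project
---------+--------
Research | Titan  
Deploy   | Titan  
Review   | Nova   
Design   | Nova   
Plan     | Aurora 
Train    | Orion  
Optimize | Titan  


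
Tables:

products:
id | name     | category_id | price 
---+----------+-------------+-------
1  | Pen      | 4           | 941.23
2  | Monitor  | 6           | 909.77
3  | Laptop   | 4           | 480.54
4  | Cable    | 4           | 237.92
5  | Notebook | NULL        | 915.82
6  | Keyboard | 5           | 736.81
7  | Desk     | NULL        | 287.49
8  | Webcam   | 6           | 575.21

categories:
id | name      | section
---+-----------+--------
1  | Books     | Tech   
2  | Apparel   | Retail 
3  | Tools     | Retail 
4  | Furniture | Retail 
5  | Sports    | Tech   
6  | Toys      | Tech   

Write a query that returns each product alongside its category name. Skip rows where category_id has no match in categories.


INNER JOIN keeps only products rows whose category_id matches an id in categories. Walk through each product:
  - product 1 (Pen): category_id=4 -> matches Furniture
  - product 2 (Monitor): category_id=6 -> matches Toys
  - product 3 (Laptop): category_id=4 -> matches Furniture
  - product 4 (Cable): category_id=4 -> matches Furniture
  - product 5 (Notebook): category_id=NULL, no match -> dropped
  - product 6 (Keyboard): category_id=5 -> matches Sports
  - product 7 (Desk): category_id=NULL, no match -> dropped
  - product 8 (Webcam): category_id=6 -> matches Toys
So 2 of 8 rows are dropped.

SQL:
SELECT a.name, b.name AS category
FROM products a
INNER JOIN categories b ON a.category_id = b.id

Result:
name     | category 
---------+----------
Pen      | Furniture
Monitor  | Toys     
Laptop   | Furniture
Cable    | Furniture
Keyboard | Sports   
Webcam   | Toys     


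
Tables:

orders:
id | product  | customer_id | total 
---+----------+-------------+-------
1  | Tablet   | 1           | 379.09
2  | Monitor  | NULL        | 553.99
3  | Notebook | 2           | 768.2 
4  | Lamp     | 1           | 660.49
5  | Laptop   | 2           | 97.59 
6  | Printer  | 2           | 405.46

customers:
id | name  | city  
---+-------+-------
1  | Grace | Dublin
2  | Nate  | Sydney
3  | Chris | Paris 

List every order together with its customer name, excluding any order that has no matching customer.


INNER JOIN keeps only orders rows whose customer_id matches an id in customers. Walk through each order:
  - order 1 (Tablet): customer_id=1 -> matches Grace
  - order 2 (Monitor): customer_id=NULL, no match -> dropped
  - order 3 (Notebook): customer_id=2 -> matches Nate
  - order 4 (Lamp): customer_id=1 -> matches Grace
  - order 5 (Laptop): customer_id=2 -> matches Nate
  - order 6 (Printer): customer_id=2 -> matches Nate
So 1 of 6 rows is dropped.

SQL:
SELECT a.product, b.name AS customer
FROM orders a
INNER JOIN customers b ON a.customer_id = b.id

Result:
product  | customer
---------+---------
Tablet   | Grace   
Notebook | Nate    
Lamp     | Grace   
Laptop   | Nate    
Printer  | Nate    


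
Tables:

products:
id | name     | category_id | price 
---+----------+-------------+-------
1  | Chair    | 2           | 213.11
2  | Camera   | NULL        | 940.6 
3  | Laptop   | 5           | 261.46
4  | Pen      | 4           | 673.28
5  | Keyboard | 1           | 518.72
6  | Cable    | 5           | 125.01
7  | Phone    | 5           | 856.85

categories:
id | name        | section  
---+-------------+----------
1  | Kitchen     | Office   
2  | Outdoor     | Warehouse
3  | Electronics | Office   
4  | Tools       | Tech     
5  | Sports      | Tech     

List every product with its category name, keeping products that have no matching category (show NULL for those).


LEFT JOIN keeps every row from products (the left table); where category_id has no match in categories, the category columns become NULL. Walk through each product:
  - product 1 (Chair): category_id=2 -> matches Outdoor
  - product 2 (Camera): category_id=NULL, no match -> kept with NULL
  - product 3 (Laptop): category_id=5 -> matches Sports
  - product 4 (Pen): category_id=4 -> matches Tools
  - product 5 (Keyboard): category_id=1 -> matches Kitchen
  - product 6 (Cable): category_id=5 -> matches Sports
  - product 7 (Phone): category_id=5 -> matches Sports
All 7 rows appear; 1 has NULL category.

SQL:
SELECT a.name, b.name AS category
FROM products a
LEFT JOIN categories b ON a.category_id = b.id

Result:
name     | category
---------+---------
Chair    | Outdoor 
Camera   | NULL    
Laptop   | Sports  
Pen      | Tools   
Keyboard | Kitchen 
Cable    | Sports  
Phone    | Sports  


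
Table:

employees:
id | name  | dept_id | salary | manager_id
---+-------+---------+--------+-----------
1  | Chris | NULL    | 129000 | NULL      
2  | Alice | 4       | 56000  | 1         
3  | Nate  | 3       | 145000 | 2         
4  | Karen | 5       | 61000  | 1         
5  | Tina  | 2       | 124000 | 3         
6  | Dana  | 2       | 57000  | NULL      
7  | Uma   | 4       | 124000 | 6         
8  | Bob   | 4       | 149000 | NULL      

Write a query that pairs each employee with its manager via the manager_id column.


This is a self-join: employees is joined to a second copy of itself, matching each row's manager_id to another row's id. Use LEFT JOIN so rows with manager_id=NULL are kept.
  - employee 1 (Chris): manager_id=NULL -> NULL
  - employee 2 (Alice): manager_id=1 -> Chris
  - employee 3 (Nate): manager_id=2 -> Alice
  - employee 4 (Karen): manager_id=1 -> Chris
  - employee 5 (Tina): manager_id=3 -> Nate
  - employee 6 (Dana): manager_id=NULL -> NULL
  - employee 7 (Uma): manager_id=6 -> Dana
  - employee 8 (Bob): manager_id=NULL -> NULL

SQL:
SELECT a.name AS item, b.name AS manager
FROM employees a
LEFT JOIN employees b ON a.manager_id = b.id

Result:
item  | manager
------+--------
Chris | NULL   
Alice | Chris  
Nate  | Alice  
Karen | Chris  
Tina  | Nate   
Dana  | NULL   
Uma   | Dana   
Bob   | NULL   


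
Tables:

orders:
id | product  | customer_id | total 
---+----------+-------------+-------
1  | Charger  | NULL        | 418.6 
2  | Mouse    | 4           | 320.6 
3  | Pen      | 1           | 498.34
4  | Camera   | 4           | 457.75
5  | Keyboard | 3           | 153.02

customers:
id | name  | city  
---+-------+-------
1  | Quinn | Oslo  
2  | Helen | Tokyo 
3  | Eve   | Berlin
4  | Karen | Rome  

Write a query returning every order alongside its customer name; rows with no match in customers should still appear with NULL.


LEFT JOIN keeps every row from orders (the left table); where customer_id has no match in customers, the customer columns become NULL. Walk through each order:
  - order 1 (Charger): customer_id=NULL, no match -> kept with NULL
  - order 2 (Mouse): customer_id=4 -> matches Karen
  - order 3 (Pen): customer_id=1 -> matches Quinn
  - order 4 (Camera): customer_id=4 -> matches Karen
  - order 5 (Keyboard): customer_id=3 -> matches Eve
All 5 rows appear; 1 has NULL customer.

SQL:
SELECT a.product, b.name AS customer
FROM orders a
LEFT JOIN customers b ON a.customer_id = b.id

Result:
product  | customer
---------+---------
Charger  | NULL    
Mouse    | Karen   
Pen      | Quinn   
Camera   | Karen   
Keyboard | Eve     


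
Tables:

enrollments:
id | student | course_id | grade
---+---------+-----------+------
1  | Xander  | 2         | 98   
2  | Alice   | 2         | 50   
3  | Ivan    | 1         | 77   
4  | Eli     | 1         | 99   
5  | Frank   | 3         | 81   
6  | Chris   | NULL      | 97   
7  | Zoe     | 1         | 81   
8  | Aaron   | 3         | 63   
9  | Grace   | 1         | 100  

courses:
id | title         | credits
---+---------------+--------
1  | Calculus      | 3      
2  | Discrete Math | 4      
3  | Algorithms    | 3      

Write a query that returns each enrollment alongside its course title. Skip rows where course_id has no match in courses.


INNER JOIN keeps only enrollments rows whose course_id matches an id in courses. Walk through each enrollment:
  - enrollment 1 (Xander): course_id=2 -> matches Discrete Math
  - enrollment 2 (Alice): course_id=2 -> matches Discrete Math
  - enrollment 3 (Ivan): course_id=1 -> matches Calculus
  - enrollment 4 (Eli): course_id=1 -> matches Calculus
  - enrollment 5 (Frank): course_id=3 -> matches Algorithms
  - enrollment 6 (Chris): course_id=NULL, no match -> dropped
  - enrollment 7 (Zoe): course_id=1 -> matches Calculus
  - enrollment 8 (Aaron): course_id=3 -> matches Algorithms
  - enrollment 9 (Grace): course_id=1 -> matches Calculus
So 1 of 9 rows is dropped.

SQL:
SELECT a.student, b.title AS course
FROM enrollments a
INNER JOIN courses b ON a.course_id = b.id

Result:
student | course       
--------+--------------
Xander  | Discrete Math
Alice   | Discrete Math
Ivan    | Calculus     
Eli     | Calculus     
Frank   | Algorithms   
Zoe     | Calculus     
Aaron   | Algorithms   
Grace   | Calculus     


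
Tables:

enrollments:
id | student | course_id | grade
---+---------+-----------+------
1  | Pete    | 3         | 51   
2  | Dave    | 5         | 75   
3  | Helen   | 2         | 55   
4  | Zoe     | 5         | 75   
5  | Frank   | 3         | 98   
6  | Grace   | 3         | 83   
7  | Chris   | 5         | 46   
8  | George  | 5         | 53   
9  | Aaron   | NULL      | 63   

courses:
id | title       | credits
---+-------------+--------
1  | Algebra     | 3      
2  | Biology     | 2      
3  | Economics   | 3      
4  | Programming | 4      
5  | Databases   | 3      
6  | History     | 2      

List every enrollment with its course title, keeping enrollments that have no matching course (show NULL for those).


LEFT JOIN keeps every row from enrollments (the left table); where course_id has no match in courses, the course columns become NULL. Walk through each enrollment:
  - enrollment 1 (Pete): course_id=3 -> matches Economics
  - enrollment 2 (Dave): course_id=5 -> matches Databases
  - enrollment 3 (Helen): course_id=2 -> matches Biology
  - enrollment 4 (Zoe): course_id=5 -> matches Databases
  - enrollment 5 (Frank): course_id=3 -> matches Economics
  - enrollment 6 (Grace): course_id=3 -> matches Economics
  - enrollment 7 (Chris): course_id=5 -> matches Databases
  - enrollment 8 (George): course_id=5 -> matches Databases
  - enrollment 9 (Aaron): course_id=NULL, no match -> kept with NULL
All 9 rows appear; 1 has NULL course.

SQL:
SELECT a.student, b.title AS course
FROM enrollments a
LEFT JOIN courses b ON a.course_id = b.id

Result:
student | course   
--------+----------
Pete    | Economics
Dave    | Databases
Helen   | Biology  
Zoe     | Databases
Frank   | Economics
Grace   | Economics
Chris   | Databases
George  | Databases
Aaron   | NULL     


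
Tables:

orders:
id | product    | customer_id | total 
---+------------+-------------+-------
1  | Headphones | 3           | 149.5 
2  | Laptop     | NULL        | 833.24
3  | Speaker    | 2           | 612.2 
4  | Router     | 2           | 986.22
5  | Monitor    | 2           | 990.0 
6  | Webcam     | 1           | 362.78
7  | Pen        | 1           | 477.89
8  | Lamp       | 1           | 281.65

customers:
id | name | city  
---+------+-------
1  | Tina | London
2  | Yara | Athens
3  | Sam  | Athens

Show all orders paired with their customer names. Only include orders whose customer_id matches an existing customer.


INNER JOIN keeps only orders rows whose customer_id matches an id in customers. Walk through each order:
  - order 1 (Headphones): customer_id=3 -> matches Sam
  - order 2 (Laptop): customer_id=NULL, no match -> dropped
  - order 3 (Speaker): customer_id=2 -> matches Yara
  - order 4 (Router): customer_id=2 -> matches Yara
  - order 5 (Monitor): customer_id=2 -> matches Yara
  - order 6 (Webcam): customer_id=1 -> matches Tina
  - order 7 (Pen): customer_id=1 -> matches Tina
  - order 8 (Lamp): customer_id=1 -> matches Tina
So 1 of 8 rows is dropped.

SQL:
SELECT a.product, b.name AS customer
FROM orders a
INNER JOIN customers b ON a.customer_id = b.id

Result:
product    | customer
-----------+---------
Headphones | Sam     
Speaker    | Yara    
Router     | Yara    
Monitor    | Yara    
Webcam     | Tina    
Pen        | Tina    
Lamp       | Tina    


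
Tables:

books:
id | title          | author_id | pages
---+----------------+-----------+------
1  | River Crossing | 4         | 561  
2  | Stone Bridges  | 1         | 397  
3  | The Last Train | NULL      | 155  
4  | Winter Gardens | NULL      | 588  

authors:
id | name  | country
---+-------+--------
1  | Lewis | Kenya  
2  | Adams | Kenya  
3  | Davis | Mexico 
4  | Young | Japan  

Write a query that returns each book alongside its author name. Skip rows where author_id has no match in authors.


INNER JOIN keeps only books rows whose author_id matches an id in authors. Walk through each book:
  - book 1 (River Crossing): author_id=4 -> matches Young
  - book 2 (Stone Bridges): author_id=1 -> matches Lewis
  - book 3 (The Last Train): author_id=NULL, no match -> dropped
  - book 4 (Winter Gardens): author_id=NULL, no match -> dropped
So 2 of 4 rows are dropped.

SQL:
SELECT a.title, b.name AS author
FROM books a
INNER JOIN authors b ON a.author_id = b.id

Result:
title          | author
---------------+-------
River Crossing | Young 
Stone Bridges  | Lewis 


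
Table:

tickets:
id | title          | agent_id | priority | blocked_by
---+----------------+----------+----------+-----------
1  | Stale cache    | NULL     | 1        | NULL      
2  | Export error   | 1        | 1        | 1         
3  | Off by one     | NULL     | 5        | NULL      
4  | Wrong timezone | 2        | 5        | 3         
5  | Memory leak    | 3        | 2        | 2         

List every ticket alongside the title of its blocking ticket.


This is a self-join: tickets is joined to a second copy of itself, matching each row's blocked_by to another row's id. Use LEFT JOIN so rows with blocked_by=NULL are kept.
  - ticket 1 (Stale cache): blocked_by=NULL -> NULL
  - ticket 2 (Export error): blocked_by=1 -> Stale cache
  - ticket 3 (Off by one): blocked_by=NULL -> NULL
  - ticket 4 (Wrong timezone): blocked_by=3 -> Off by one
  - ticket 5 (Memory leak): blocked_by=2 -> Export error

SQL:
SELECT a.title AS item, b.title AS blocked_by
FROM tickets a
LEFT JOIN tickets b ON a.blocked_by = b.id

Result:
item           | blocked_by  
---------------+-------------
Stale cache    | NULL        
Export error   | Stale cache 
Off by one     | NULL        
Wrong timezone | Off by one  
Memory leak    | Export error


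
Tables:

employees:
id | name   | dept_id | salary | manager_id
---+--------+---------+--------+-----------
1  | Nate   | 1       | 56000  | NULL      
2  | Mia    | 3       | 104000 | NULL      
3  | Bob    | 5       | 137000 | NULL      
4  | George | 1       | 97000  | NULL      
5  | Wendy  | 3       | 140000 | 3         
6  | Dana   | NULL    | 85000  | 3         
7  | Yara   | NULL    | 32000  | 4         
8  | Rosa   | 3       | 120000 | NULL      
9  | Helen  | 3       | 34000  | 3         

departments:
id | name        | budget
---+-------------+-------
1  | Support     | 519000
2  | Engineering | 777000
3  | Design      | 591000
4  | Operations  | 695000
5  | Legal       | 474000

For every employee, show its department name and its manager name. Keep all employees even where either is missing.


Two LEFT JOINs from the same base table employees: one to departments via dept_id, one to employees itself via manager_id. Both are LEFT so every employee is preserved.
Match against departments:
  - employee 1 (Nate): dept_id=1 -> matches Support
  - employee 2 (Mia): dept_id=3 -> matches Design
  - employee 3 (Bob): dept_id=5 -> matches Legal
  - employee 4 (George): dept_id=1 -> matches Support
  - employee 5 (Wendy): dept_id=3 -> matches Design
  - employee 6 (Dana): dept_id=NULL, no match -> kept with NULL
  - employee 7 (Yara): dept_id=NULL, no match -> kept with NULL
  - employee 8 (Rosa): dept_id=3 -> matches Design
  - employee 9 (Helen): dept_id=3 -> matches Design
Match against employees (self):
  - employee 1 (Nate): manager_id=NULL -> NULL
  - employee 2 (Mia): manager_id=NULL -> NULL
  - employee 3 (Bob): manager_id=NULL -> NULL
  - employee 4 (George): manager_id=NULL -> NULL
  - employee 5 (Wendy): manager_id=3 -> Bob
  - employee 6 (Dana): manager_id=3 -> Bob
  - employee 7 (Yara): manager_id=4 -> George
  - employee 8 (Rosa): manager_id=NULL -> NULL
  - employee 9 (Helen): manager_id=3 -> Bob

SQL:
SELECT a.name, b.name AS department, c.name AS manager
FROM employees a
LEFT JOIN departments b ON a.dept_id = b.id
LEFT JOIN employees c ON a.manager_id = c.id

Result:
name   | department | manager
-------+------------+--------
Nate   | Support    | NULL   
Mia    | Design     | NULL   
Bob    | Legal      | NULL   
George | Support    | NULL   
Wendy  | Design     | Bob    
Dana   | NULL       | Bob    
Yara   | NULL       | George 
Rosa   | Design     | NULL   
Helen  | Design     | Bob    


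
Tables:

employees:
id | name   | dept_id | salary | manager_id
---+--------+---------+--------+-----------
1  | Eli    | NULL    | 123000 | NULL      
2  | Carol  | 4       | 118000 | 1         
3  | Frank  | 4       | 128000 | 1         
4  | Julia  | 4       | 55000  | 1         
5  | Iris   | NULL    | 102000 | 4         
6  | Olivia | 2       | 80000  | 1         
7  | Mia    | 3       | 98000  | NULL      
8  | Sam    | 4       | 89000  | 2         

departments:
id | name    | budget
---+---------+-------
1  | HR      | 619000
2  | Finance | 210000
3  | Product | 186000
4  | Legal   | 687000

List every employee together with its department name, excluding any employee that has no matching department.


INNER JOIN keeps only employees rows whose dept_id matches an id in departments. Walk through each employee:
  - employee 1 (Eli): dept_id=NULL, no match -> dropped
  - employee 2 (Carol): dept_id=4 -> matches Legal
  - employee 3 (Frank): dept_id=4 -> matches Legal
  - employee 4 (Julia): dept_id=4 -> matches Legal
  - employee 5 (Iris): dept_id=NULL, no match -> dropped
  - employee 6 (Olivia): dept_id=2 -> matches Finance
  - employee 7 (Mia): dept_id=3 -> matches Product
  - employee 8 (Sam): dept_id=4 -> matches Legal
So 2 of 8 rows are dropped.

SQL:
SELECT a.name, b.name AS department
FROM employees a
INNER JOIN departments b ON a.dept_id = b.id

Result:
name   | department
-------+-----------
Carol  | Legal     
Frank  | Legal     
Julia  | Legal     
Olivia | Finance   
Mia    | Product   
Sam    | Legal     


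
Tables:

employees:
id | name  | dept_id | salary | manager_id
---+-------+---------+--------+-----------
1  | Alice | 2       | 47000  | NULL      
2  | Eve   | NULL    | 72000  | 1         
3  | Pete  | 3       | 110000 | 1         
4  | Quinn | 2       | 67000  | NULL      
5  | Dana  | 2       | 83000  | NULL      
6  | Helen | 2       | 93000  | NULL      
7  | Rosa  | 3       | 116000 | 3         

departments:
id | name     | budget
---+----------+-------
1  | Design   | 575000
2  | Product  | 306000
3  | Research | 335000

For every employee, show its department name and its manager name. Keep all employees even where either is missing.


Two LEFT JOINs from the same base table employees: one to departments via dept_id, one to employees itself via manager_id. Both are LEFT so every employee is preserved.
Match against departments:
  - employee 1 (Alice): dept_id=2 -> matches Product
  - employee 2 (Eve): dept_id=NULL, no match -> kept with NULL
  - employee 3 (Pete): dept_id=3 -> matches Research
  - employee 4 (Quinn): dept_id=2 -> matches Product
  - employee 5 (Dana): dept_id=2 -> matches Product
  - employee 6 (Helen): dept_id=2 -> matches Product
  - employee 7 (Rosa): dept_id=3 -> matches Research
Match against employees (self):
  - employee 1 (Alice): manager_id=NULL -> NULL
  - employee 2 (Eve): manager_id=1 -> Alice
  - employee 3 (Pete): manager_id=1 -> Alice
  - employee 4 (Quinn): manager_id=NULL -> NULL
  - employee 5 (Dana): manager_id=NULL -> NULL
  - employee 6 (Helen): manager_id=NULL -> NULL
  - employee 7 (Rosa): manager_id=3 -> Pete

SQL:
SELECT a.name, b.name AS department, c.name AS manager
FROM employees a
LEFT JOIN departments b ON a.dept_id = b.id
LEFT JOIN employees c ON a.manager_id = c.id

Result:
name  | department | manager
------+------------+--------
Alice | Product    | NULL   
Eve   | NULL       | Alice  
Pete  | Research   | Alice  
Quinn | Product    | NULL   
Dana  | Product    | NULL   
Helen | Product    | NULL   
Rosa  | Research   | Pete   


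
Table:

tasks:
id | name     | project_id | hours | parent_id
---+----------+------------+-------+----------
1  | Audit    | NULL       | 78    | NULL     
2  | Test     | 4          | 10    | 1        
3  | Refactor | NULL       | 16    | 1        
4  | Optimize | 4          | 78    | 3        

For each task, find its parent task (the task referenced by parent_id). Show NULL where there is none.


This is a self-join: tasks is joined to a second copy of itself, matching each row's parent_id to another row's id. Use LEFT JOIN so rows with parent_id=NULL are kept.
  - task 1 (Audit): parent_id=NULL -> NULL
  - task 2 (Test): parent_id=1 -> Audit
  - task 3 (Refactor): parent_id=1 -> Audit
  - task 4 (Optimize): parent_id=3 -> Refactor

SQL:
SELECT a.name AS item, b.name AS parent
FROM tasks a
LEFT JOIN tasks b ON a.parent_id = b.id

Result:
item     | parent  
---------+---------
Audit    | NULL    
Test     | Audit   
Refactor | Audit   
Optimize | Refactor


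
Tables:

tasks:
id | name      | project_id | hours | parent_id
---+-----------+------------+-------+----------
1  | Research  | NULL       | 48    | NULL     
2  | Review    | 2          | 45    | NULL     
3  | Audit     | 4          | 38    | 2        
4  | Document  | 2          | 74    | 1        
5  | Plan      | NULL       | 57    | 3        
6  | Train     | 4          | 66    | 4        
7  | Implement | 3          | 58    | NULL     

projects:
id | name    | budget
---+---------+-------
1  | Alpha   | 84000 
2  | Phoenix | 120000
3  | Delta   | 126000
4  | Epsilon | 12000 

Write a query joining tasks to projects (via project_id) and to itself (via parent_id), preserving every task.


Two LEFT JOINs from the same base table tasks: one to projects via project_id, one to tasks itself via parent_id. Both are LEFT so every task is preserved.
Match against projects:
  - task 1 (Research): project_id=NULL, no match -> kept with NULL
  - task 2 (Review): project_id=2 -> matches Phoenix
  - task 3 (Audit): project_id=4 -> matches Epsilon
  - task 4 (Document): project_id=2 -> matches Phoenix
  - task 5 (Plan): project_id=NULL, no match -> kept with NULL
  - task 6 (Train): project_id=4 -> matches Epsilon
  - task 7 (Implement): project_id=3 -> matches Delta
Match against tasks (self):
  - task 1 (Research): parent_id=NULL -> NULL
  - task 2 (Review): parent_id=NULL -> NULL
  - task 3 (Audit): parent_id=2 -> Review
  - task 4 (Document): parent_id=1 -> Research
  - task 5 (Plan): parent_id=3 -> Audit
  - task 6 (Train): parent_id=4 -> Document
  - task 7 (Implement): parent_id=NULL -> NULL

SQL:
SELECT a.name, b.name AS project, c.name AS parent
FROM tasks a
LEFT JOIN projects b ON a.project_id = b.id
LEFT JOIN tasks c ON a.parent_id = c.id

Result:
name      | project | parent  
----------+---------+---------
Research  | NULL    | NULL    
Review    | Phoenix | NULL    
Audit     | Epsilon | Review  
Document  | Phoenix | Research
Plan      | NULL    | Audit   
Train     | Epsilon | Document
Implement | Delta   | NULL    


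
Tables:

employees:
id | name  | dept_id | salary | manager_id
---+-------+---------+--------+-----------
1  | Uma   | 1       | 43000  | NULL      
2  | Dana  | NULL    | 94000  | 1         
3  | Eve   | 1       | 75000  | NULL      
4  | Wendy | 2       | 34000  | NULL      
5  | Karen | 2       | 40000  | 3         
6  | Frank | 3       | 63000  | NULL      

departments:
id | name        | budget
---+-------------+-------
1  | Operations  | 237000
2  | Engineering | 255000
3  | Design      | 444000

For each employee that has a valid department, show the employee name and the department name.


INNER JOIN keeps only employees rows whose dept_id matches an id in departments. Walk through each employee:
  - employee 1 (Uma): dept_id=1 -> matches Operations
  - employee 2 (Dana): dept_id=NULL, no match -> dropped
  - employee 3 (Eve): dept_id=1 -> matches Operations
  - employee 4 (Wendy): dept_id=2 -> matches Engineering
  - employee 5 (Karen): dept_id=2 -> matches Engineering
  - employee 6 (Frank): dept_id=3 -> matches Design
So 1 of 6 rows is dropped.

SQL:
SELECT a.name, b.name AS department
FROM employees a
INNER JOIN departments b ON a.dept_id = b.id

Result:
name  | department 
------+------------
Uma   | Operations 
Eve   | Operations 
Wendy | Engineering
Karen | Engineering
Frank | Design     


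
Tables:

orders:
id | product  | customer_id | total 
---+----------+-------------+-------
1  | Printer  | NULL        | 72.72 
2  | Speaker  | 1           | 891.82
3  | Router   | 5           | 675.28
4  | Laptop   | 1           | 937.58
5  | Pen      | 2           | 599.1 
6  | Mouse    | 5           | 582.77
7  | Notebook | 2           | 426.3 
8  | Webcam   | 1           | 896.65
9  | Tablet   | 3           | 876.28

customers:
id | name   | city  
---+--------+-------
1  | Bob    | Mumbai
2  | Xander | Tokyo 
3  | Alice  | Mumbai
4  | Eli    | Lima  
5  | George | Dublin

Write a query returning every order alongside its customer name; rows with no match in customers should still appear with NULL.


LEFT JOIN keeps every row from orders (the left table); where customer_id has no match in customers, the customer columns become NULL. Walk through each order:
  - order 1 (Printer): customer_id=NULL, no match -> kept with NULL
  - order 2 (Speaker): customer_id=1 -> matches Bob
  - order 3 (Router): customer_id=5 -> matches George
  - order 4 (Laptop): customer_id=1 -> matches Bob
  - order 5 (Pen): customer_id=2 -> matches Xander
  - order 6 (Mouse): customer_id=5 -> matches George
  - order 7 (Notebook): customer_id=2 -> matches Xander
  - order 8 (Webcam): customer_id=1 -> matches Bob
  - order 9 (Tablet): customer_id=3 -> matches Alice
All 9 rows appear; 1 has NULL customer.

SQL:
SELECT a.product, b.name AS customer
FROM orders a
LEFT JOIN customers b ON a.customer_id = b.id

Result:
product  | customer
---------+---------
Printer  | NULL    
Speaker  | Bob     
Router   | George  
Laptop   | Bob     
Pen      | Xander  
Mouse    | George  
Notebook | Xander  
Webcam   | Bob     
Tablet   | Alice   


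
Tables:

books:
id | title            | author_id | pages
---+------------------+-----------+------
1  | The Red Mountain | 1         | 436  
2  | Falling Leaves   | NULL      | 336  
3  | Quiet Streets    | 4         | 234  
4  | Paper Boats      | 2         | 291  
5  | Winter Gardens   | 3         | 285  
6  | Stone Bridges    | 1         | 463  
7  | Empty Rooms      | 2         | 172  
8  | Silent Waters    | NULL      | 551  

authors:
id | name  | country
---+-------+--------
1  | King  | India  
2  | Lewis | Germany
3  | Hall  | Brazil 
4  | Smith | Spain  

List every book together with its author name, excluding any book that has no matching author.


INNER JOIN keeps only books rows whose author_id matches an id in authors. Walk through each book:
  - book 1 (The Red Mountain): author_id=1 -> matches King
  - book 2 (Falling Leaves): author_id=NULL, no match -> dropped
  - book 3 (Quiet Streets): author_id=4 -> matches Smith
  - book 4 (Paper Boats): author_id=2 -> matches Lewis
  - book 5 (Winter Gardens): author_id=3 -> matches Hall
  - book 6 (Stone Bridges): author_id=1 -> matches King
  - book 7 (Empty Rooms): author_id=2 -> matches Lewis
  - book 8 (Silent Waters): author_id=NULL, no match -> dropped
So 2 of 8 rows are dropped.

SQL:
SELECT a.title, b.name AS author
FROM books a
INNER JOIN authors b ON a.author_id = b.id

Result:
title            | author
-----------------+-------
The Red Mountain | King  
Quiet Streets    | Smith 
Paper Boats      | Lewis 
Winter Gardens   | Hall  
Stone Bridges    | King  
Empty Rooms      | Lewis 


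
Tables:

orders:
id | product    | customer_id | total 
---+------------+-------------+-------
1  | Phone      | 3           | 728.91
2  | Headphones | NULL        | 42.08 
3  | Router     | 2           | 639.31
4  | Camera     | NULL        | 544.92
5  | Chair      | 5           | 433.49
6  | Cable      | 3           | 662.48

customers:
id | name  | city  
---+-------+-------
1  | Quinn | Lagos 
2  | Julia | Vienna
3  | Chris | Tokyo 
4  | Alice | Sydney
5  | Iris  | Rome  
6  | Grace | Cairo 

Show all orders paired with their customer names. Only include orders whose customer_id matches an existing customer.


INNER JOIN keeps only orders rows whose customer_id matches an id in customers. Walk through each order:
  - order 1 (Phone): customer_id=3 -> matches Chris
  - order 2 (Headphones): customer_id=NULL, no match -> dropped
  - order 3 (Router): customer_id=2 -> matches Julia
  - order 4 (Camera): customer_id=NULL, no match -> dropped
  - order 5 (Chair): customer_id=5 -> matches Iris
  - order 6 (Cable): customer_id=3 -> matches Chris
So 2 of 6 rows are dropped.

SQL:
SELECT a.product, b.name AS customer
FROM orders a
INNER JOIN customers b ON a.customer_id = b.id

Result:
product | customer
--------+---------
Phone   | Chris   
Router  | Julia   
Chair   | Iris    
Cable   | Chris   


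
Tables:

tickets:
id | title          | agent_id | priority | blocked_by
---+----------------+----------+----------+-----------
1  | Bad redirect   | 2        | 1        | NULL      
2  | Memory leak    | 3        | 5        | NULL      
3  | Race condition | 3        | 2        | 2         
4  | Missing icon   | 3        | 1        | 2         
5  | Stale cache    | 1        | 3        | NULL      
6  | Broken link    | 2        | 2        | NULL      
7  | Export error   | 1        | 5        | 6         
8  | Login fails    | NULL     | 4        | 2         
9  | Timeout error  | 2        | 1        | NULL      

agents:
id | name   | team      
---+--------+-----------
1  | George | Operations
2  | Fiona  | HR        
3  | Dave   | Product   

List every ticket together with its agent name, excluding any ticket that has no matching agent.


INNER JOIN keeps only tickets rows whose agent_id matches an id in agents. Walk through each ticket:
  - ticket 1 (Bad redirect): agent_id=2 -> matches Fiona
  - ticket 2 (Memory leak): agent_id=3 -> matches Dave
  - ticket 3 (Race condition): agent_id=3 -> matches Dave
  - ticket 4 (Missing icon): agent_id=3 -> matches Dave
  - ticket 5 (Stale cache): agent_id=1 -> matches George
  - ticket 6 (Broken link): agent_id=2 -> matches Fiona
  - ticket 7 (Export error): agent_id=1 -> matches George
  - ticket 8 (Login fails): agent_id=NULL, no match -> dropped
  - ticket 9 (Timeout error): agent_id=2 -> matches Fiona
So 1 of 9 rows is dropped.

SQL:
SELECT a.title, b.name AS agent
FROM tickets a
INNER JOIN agents b ON a.agent_id = b.id

Result:
title          | agent 
---------------+-------
Bad redirect   | Fiona 
Memory leak    | Dave  
Race condition | Dave  
Missing icon   | Dave  
Stale cache    | George
Broken link    | Fiona 
Export error   | George
Timeout error  | Fiona 


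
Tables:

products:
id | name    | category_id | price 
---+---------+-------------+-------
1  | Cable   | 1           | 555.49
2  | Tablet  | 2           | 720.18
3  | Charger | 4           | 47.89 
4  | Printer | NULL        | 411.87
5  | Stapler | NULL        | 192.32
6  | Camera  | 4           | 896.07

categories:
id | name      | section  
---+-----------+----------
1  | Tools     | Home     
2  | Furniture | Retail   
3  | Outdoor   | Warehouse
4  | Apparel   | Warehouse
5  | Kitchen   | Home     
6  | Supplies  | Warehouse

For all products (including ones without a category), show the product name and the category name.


LEFT JOIN keeps every row from products (the left table); where category_id has no match in categories, the category columns become NULL. Walk through each product:
  - product 1 (Cable): category_id=1 -> matches Tools
  - product 2 (Tablet): category_id=2 -> matches Furniture
  - product 3 (Charger): category_id=4 -> matches Apparel
  - product 4 (Printer): category_id=NULL, no match -> kept with NULL
  - product 5 (Stapler): category_id=NULL, no match -> kept with NULL
  - product 6 (Camera): category_id=4 -> matches Apparel
All 6 rows appear; 2 have NULL category.

SQL:
SELECT a.name, b.name AS category
FROM products a
LEFT JOIN categories b ON a.category_id = b.id

Result:
name    | category 
--------+----------
Cable   | Tools    
Tablet  | Furniture
Charger | Apparel  
Printer | NULL     
Stapler | NULL     
Camera  | Apparel  
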